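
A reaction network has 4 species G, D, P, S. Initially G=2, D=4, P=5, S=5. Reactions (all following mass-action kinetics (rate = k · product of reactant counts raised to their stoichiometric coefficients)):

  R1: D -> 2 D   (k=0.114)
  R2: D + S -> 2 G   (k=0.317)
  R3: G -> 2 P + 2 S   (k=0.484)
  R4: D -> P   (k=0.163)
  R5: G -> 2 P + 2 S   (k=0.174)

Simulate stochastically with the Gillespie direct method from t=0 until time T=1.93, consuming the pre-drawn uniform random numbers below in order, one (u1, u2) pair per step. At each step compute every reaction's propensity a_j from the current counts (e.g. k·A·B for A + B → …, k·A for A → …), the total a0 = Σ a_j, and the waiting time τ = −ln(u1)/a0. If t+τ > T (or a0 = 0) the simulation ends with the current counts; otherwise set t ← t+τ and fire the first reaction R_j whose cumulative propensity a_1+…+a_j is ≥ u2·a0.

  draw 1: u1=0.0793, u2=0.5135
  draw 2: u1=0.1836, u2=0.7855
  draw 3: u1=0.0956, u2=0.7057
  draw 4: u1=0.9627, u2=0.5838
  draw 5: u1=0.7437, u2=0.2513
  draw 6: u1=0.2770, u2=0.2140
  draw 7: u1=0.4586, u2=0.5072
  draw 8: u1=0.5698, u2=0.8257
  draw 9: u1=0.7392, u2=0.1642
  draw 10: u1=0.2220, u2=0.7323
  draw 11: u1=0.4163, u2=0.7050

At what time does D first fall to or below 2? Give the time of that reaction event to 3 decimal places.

Threshold first reached at t = 0.798

t=0.000: G=2 D=4 P=5 S=5
Draw 1: a1=0.456, a2=6.340, a3=0.968, a4=0.652, a5=0.348, a0=8.764; τ=−ln(0.0793)/8.764=0.289 → t=0.289; u2·a0=0.5135·8.764=4.500; a1=0.456 < 4.500 ≤ a1+a2=6.796 → R2 fires; G=4 D=3 P=5 S=4
Draw 2: a1=0.342, a2=3.804, a3=1.936, a4=0.489, a5=0.696, a0=7.267; τ=−ln(0.1836)/7.267=0.233 → t=0.522; u2·a0=0.7855·7.267=5.708; a1+a2=4.146 < 5.708 ≤ a1+…+a3=6.082 → R3 fires; G=3 D=3 P=7 S=6
Draw 3: a1=0.342, a2=5.706, a3=1.452, a4=0.489, a5=0.522, a0=8.511; τ=−ln(0.0956)/8.511=0.276 → t=0.798; u2·a0=0.7057·8.511=6.006; a1=0.342 < 6.006 ≤ a1+a2=6.048 → R2 fires; G=5 D=2 P=7 S=5
Draw 4: a1=0.228, a2=3.170, a3=2.420, a4=0.326, a5=0.870, a0=7.014; τ=−ln(0.9627)/7.014=0.005 → t=0.804; u2·a0=0.5838·7.014=4.095; a1+a2=3.398 < 4.095 ≤ a1+…+a3=5.818 → R3 fires; G=4 D=2 P=9 S=7
Draw 5: a1=0.228, a2=4.438, a3=1.936, a4=0.326, a5=0.696, a0=7.624; τ=−ln(0.7437)/7.624=0.039 → t=0.843; u2·a0=0.2513·7.624=1.916; a1=0.228 < 1.916 ≤ a1+a2=4.666 → R2 fires; G=6 D=1 P=9 S=6
Draw 6: a1=0.114, a2=1.902, a3=2.904, a4=0.163, a5=1.044, a0=6.127; τ=−ln(0.2770)/6.127=0.210 → t=1.052; u2·a0=0.2140·6.127=1.311; a1=0.114 < 1.311 ≤ a1+a2=2.016 → R2 fires; G=8 D=0 P=9 S=5
Draw 7: a1=0.000, a2=0.000, a3=3.872, a4=0.000, a5=1.392, a0=5.264; τ=−ln(0.4586)/5.264=0.148 → t=1.200; u2·a0=0.5072·5.264=2.670; a1+a2=0.000 < 2.670 ≤ a1+…+a3=3.872 → R3 fires; G=7 D=0 P=11 S=7
Draw 8: a1=0.000, a2=0.000, a3=3.388, a4=0.000, a5=1.218, a0=4.606; τ=−ln(0.5698)/4.606=0.122 → t=1.322; u2·a0=0.8257·4.606=3.803; a1+…+a4=3.388 < 3.803 ≤ a1+…+a5=4.606 → R5 fires; G=6 D=0 P=13 S=9
Draw 9: a1=0.000, a2=0.000, a3=2.904, a4=0.000, a5=1.044, a0=3.948; τ=−ln(0.7392)/3.948=0.077 → t=1.399; u2·a0=0.1642·3.948=0.648; a1+a2=0.000 < 0.648 ≤ a1+…+a3=2.904 → R3 fires; G=5 D=0 P=15 S=11
Draw 10: a1=0.000, a2=0.000, a3=2.420, a4=0.000, a5=0.870, a0=3.290; τ=−ln(0.2220)/3.290=0.457 → t=1.856; u2·a0=0.7323·3.290=2.409; a1+a2=0.000 < 2.409 ≤ a1+…+a3=2.420 → R3 fires; G=4 D=0 P=17 S=13
Draw 11: a1=0.000, a2=0.000, a3=1.936, a4=0.000, a5=0.696, a0=2.632; τ=−ln(0.4163)/2.632=0.333 → t=2.189 > T=1.93: stop.
D first becomes ≤ 2 when it reaches 2 at the event at t=0.798.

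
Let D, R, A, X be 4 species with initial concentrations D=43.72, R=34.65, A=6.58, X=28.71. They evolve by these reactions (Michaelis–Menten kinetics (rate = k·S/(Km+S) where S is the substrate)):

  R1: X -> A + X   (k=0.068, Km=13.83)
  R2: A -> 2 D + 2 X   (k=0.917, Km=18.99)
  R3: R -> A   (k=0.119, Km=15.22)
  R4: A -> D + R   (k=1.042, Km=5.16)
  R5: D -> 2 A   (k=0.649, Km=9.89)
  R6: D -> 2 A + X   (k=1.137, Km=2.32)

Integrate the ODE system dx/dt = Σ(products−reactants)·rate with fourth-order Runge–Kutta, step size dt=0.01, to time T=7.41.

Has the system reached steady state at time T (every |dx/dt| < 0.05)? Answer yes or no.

Steady state at T: no

RK4 with dt=0.01: 741 steps to T=7.41. Trajectory (selected grid times):
t=0.00: D=43.72 R=34.65 A=6.58 X=28.71
t=0.82: D=43.34 R=35.09 A=8.60 X=30.02
t=1.65: D=43.08 R=35.58 A=10.56 X=31.43
t=2.47: D=42.92 R=36.10 A=12.43 X=32.88
t=3.29: D=42.84 R=36.65 A=14.24 X=34.39
t=4.12: D=42.82 R=37.23 A=16.04 X=35.96
t=4.94: D=42.87 R=37.81 A=17.77 X=37.55
t=5.76: D=42.97 R=38.41 A=19.48 X=39.18
t=6.59: D=43.11 R=39.03 A=21.17 X=40.86
t=7.41: D=43.29 R=39.65 A=22.83 X=42.55
Rates at T: R1=0.0513, R2=0.5006, R3=0.0860, R4=0.8499, R5=0.5283, R6=1.0792
dx/dt at T (Σ net stoichiometry × rate): D=+0.2435, R=+0.7639, A=+2.0018, X=+2.0803
Largest |dx/dt| is |+2.0803| (X) ≥ 0.05 → not steady.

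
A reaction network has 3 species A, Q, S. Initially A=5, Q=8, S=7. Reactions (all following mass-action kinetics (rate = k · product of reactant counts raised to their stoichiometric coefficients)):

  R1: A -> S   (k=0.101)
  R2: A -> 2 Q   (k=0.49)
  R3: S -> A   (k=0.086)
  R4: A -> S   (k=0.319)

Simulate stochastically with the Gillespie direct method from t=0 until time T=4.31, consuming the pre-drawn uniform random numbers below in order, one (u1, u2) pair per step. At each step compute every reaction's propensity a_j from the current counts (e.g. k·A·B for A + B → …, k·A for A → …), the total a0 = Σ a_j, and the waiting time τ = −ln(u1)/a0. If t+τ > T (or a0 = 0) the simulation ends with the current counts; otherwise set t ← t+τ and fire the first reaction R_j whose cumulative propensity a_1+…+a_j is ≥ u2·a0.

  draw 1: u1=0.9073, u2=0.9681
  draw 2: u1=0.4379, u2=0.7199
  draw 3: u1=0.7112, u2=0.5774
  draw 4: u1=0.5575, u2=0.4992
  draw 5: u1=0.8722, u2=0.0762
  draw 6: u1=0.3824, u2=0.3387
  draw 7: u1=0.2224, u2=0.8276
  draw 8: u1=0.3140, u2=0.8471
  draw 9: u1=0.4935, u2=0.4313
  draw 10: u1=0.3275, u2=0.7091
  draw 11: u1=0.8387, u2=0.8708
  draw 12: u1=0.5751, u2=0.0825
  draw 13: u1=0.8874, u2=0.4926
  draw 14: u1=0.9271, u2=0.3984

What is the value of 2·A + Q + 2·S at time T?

Value at T = 32

Check how each reaction changes W = 2·A + Q + 2·S (weight of products minus weight of reactants):
R1: A -> S: (2·1) − (2·1) = 2 − 2 = 0
R2: A -> 2 Q: (1·2) − (2·1) = 2 − 2 = 0
R3: S -> A: (2·1) − (2·1) = 2 − 2 = 0
R4: A -> S: (2·1) − (2·1) = 2 − 2 = 0
Every reaction leaves W unchanged, so W is conserved and no simulation is needed: W(T) = W(0) = 2·5 + 8 + 2·7 = 32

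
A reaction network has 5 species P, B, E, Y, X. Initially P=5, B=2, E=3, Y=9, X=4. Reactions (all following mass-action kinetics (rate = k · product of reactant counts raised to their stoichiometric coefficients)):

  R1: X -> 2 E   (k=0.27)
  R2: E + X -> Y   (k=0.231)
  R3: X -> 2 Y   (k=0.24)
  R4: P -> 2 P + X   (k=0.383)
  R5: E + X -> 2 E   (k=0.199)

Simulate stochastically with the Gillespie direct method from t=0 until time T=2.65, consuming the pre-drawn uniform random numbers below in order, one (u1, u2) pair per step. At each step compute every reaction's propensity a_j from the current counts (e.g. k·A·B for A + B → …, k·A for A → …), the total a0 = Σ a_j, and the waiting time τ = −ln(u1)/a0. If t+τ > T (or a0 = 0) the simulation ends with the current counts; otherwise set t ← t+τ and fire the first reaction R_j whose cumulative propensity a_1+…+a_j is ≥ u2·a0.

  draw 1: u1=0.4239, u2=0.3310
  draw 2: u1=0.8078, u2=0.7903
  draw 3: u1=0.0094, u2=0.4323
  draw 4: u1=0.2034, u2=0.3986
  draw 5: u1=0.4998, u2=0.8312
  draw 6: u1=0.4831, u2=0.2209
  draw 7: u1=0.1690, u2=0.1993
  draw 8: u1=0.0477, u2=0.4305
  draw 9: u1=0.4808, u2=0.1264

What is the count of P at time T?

P at T = 8

t=0.000: P=5 B=2 E=3 Y=9 X=4
Draw 1: a1=1.080, a2=2.772, a3=0.960, a4=1.915, a5=2.388, a0=9.115; τ=−ln(0.4239)/9.115=0.094 → t=0.094; u2·a0=0.3310·9.115=3.017; a1=1.080 < 3.017 ≤ a1+a2=3.852 → R2 fires; P=5 B=2 E=2 Y=10 X=3
Draw 2: a1=0.810, a2=1.386, a3=0.720, a4=1.915, a5=1.194, a0=6.025; τ=−ln(0.8078)/6.025=0.035 → t=0.130; u2·a0=0.7903·6.025=4.762; a1+…+a3=2.916 < 4.762 ≤ a1+…+a4=4.831 → R4 fires; P=6 B=2 E=2 Y=10 X=4
Draw 3: a1=1.080, a2=1.848, a3=0.960, a4=2.298, a5=1.592, a0=7.778; τ=−ln(0.0094)/7.778=0.600 → t=0.730; u2·a0=0.4323·7.778=3.362; a1+a2=2.928 < 3.362 ≤ a1+…+a3=3.888 → R3 fires; P=6 B=2 E=2 Y=12 X=3
Draw 4: a1=0.810, a2=1.386, a3=0.720, a4=2.298, a5=1.194, a0=6.408; τ=−ln(0.2034)/6.408=0.249 → t=0.978; u2·a0=0.3986·6.408=2.554; a1+a2=2.196 < 2.554 ≤ a1+…+a3=2.916 → R3 fires; P=6 B=2 E=2 Y=14 X=2
Draw 5: a1=0.540, a2=0.924, a3=0.480, a4=2.298, a5=0.796, a0=5.038; τ=−ln(0.4998)/5.038=0.138 → t=1.116; u2·a0=0.8312·5.038=4.188; a1+…+a3=1.944 < 4.188 ≤ a1+…+a4=4.242 → R4 fires; P=7 B=2 E=2 Y=14 X=3
Draw 6: a1=0.810, a2=1.386, a3=0.720, a4=2.681, a5=1.194, a0=6.791; τ=−ln(0.4831)/6.791=0.107 → t=1.223; u2·a0=0.2209·6.791=1.500; a1=0.810 < 1.500 ≤ a1+a2=2.196 → R2 fires; P=7 B=2 E=1 Y=15 X=2
Draw 7: a1=0.540, a2=0.462, a3=0.480, a4=2.681, a5=0.398, a0=4.561; τ=−ln(0.1690)/4.561=0.390 → t=1.613; u2·a0=0.1993·4.561=0.909; a1=0.540 < 0.909 ≤ a1+a2=1.002 → R2 fires; P=7 B=2 E=0 Y=16 X=1
Draw 8: a1=0.270, a2=0.000, a3=0.240, a4=2.681, a5=0.000, a0=3.191; τ=−ln(0.0477)/3.191=0.954 → t=2.566; u2·a0=0.4305·3.191=1.374; a1+…+a3=0.510 < 1.374 ≤ a1+…+a4=3.191 → R4 fires; P=8 B=2 E=0 Y=16 X=2
Draw 9: a1=0.540, a2=0.000, a3=0.480, a4=3.064, a5=0.000, a0=4.084; τ=−ln(0.4808)/4.084=0.179 → t=2.746 > T=2.65: stop.
Read off P at T=2.65: 8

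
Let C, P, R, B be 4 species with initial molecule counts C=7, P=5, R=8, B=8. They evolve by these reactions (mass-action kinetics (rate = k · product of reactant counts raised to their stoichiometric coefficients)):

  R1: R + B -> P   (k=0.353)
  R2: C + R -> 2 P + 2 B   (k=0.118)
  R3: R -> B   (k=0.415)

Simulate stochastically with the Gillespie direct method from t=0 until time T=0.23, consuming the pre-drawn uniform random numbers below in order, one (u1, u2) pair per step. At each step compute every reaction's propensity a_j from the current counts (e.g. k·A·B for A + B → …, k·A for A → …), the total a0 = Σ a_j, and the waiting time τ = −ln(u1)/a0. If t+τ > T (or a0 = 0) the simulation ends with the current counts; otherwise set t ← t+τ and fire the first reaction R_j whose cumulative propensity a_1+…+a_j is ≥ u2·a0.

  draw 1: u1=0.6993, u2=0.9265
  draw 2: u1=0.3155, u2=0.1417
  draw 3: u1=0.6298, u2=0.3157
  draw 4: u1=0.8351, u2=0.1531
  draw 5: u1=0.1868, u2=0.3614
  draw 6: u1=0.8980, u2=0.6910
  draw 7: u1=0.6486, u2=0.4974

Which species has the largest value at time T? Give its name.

t=0.000: C=7 P=5 R=8 B=8
Draw 1: a1=22.592, a2=6.608, a3=3.320, a0=32.520; τ=−ln(0.6993)/32.520=0.011 → t=0.011; u2·a0=0.9265·32.520=30.130; a1+a2=29.200 < 30.130 ≤ a1+…+a3=32.520 → R3 fires; C=7 P=5 R=7 B=9
Draw 2: a1=22.239, a2=5.782, a3=2.905, a0=30.926; τ=−ln(0.3155)/30.926=0.037 → t=0.048; u2·a0=0.1417·30.926=4.382 ≤ a1=22.239 → R1 fires; C=7 P=6 R=6 B=8
Draw 3: a1=16.944, a2=4.956, a3=2.490, a0=24.390; τ=−ln(0.6298)/24.390=0.019 → t=0.067; u2·a0=0.3157·24.390=7.700 ≤ a1=16.944 → R1 fires; C=7 P=7 R=5 B=7
Draw 4: a1=12.355, a2=4.130, a3=2.075, a0=18.560; τ=−ln(0.8351)/18.560=0.010 → t=0.077; u2·a0=0.1531·18.560=2.842 ≤ a1=12.355 → R1 fires; C=7 P=8 R=4 B=6
Draw 5: a1=8.472, a2=3.304, a3=1.660, a0=13.436; τ=−ln(0.1868)/13.436=0.125 → t=0.202; u2·a0=0.3614·13.436=4.856 ≤ a1=8.472 → R1 fires; C=7 P=9 R=3 B=5
Draw 6: a1=5.295, a2=2.478, a3=1.245, a0=9.018; τ=−ln(0.8980)/9.018=0.012 → t=0.214; u2·a0=0.6910·9.018=6.231; a1=5.295 < 6.231 ≤ a1+a2=7.773 → R2 fires; C=6 P=11 R=2 B=7
Draw 7: a1=4.942, a2=1.416, a3=0.830, a0=7.188; τ=−ln(0.6486)/7.188=0.060 → t=0.274 > T=0.23: stop.
At T=0.23: C=6 P=11 R=2 B=7; the largest is P.

Dominant species at T: P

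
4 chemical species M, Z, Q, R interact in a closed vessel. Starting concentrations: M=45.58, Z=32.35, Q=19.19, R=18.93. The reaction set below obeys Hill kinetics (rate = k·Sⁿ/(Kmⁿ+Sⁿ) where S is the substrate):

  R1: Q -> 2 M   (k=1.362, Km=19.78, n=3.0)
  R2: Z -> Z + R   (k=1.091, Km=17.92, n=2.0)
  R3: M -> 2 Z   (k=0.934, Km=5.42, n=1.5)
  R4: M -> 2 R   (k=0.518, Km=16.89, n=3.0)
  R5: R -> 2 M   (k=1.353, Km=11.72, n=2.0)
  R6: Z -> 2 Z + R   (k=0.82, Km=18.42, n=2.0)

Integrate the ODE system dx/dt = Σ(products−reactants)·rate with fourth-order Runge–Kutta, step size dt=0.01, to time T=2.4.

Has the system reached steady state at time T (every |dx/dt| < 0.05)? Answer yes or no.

RK4 with dt=0.01: 240 steps to T=2.4. Trajectory (selected grid times):
t=0.00: M=45.58 Z=32.35 Q=19.19 R=18.93
t=0.27: M=46.08 Z=33.00 Q=19.02 R=19.33
t=0.53: M=46.57 Z=33.63 Q=18.85 R=19.71
t=0.80: M=47.08 Z=34.29 Q=18.68 R=20.10
t=1.07: M=47.58 Z=34.95 Q=18.51 R=20.50
t=1.33: M=48.07 Z=35.58 Q=18.36 R=20.89
t=1.60: M=48.57 Z=36.24 Q=18.19 R=21.29
t=1.87: M=49.08 Z=36.91 Q=18.03 R=21.69
t=2.13: M=49.56 Z=37.55 Q=17.88 R=22.08
t=2.40: M=50.07 Z=38.21 Q=17.73 R=22.48
Rates at T: R1=0.5701, R2=0.8943, R3=0.9019, R4=0.4988, R5=1.0638, R6=0.6654
dx/dt at T (Σ net stoichiometry × rate): M=+1.8670, Z=+2.4691, Q=-0.5701, R=+1.4936
Largest |dx/dt| is |+2.4691| (Z) ≥ 0.05 → not steady.

Steady state at T: no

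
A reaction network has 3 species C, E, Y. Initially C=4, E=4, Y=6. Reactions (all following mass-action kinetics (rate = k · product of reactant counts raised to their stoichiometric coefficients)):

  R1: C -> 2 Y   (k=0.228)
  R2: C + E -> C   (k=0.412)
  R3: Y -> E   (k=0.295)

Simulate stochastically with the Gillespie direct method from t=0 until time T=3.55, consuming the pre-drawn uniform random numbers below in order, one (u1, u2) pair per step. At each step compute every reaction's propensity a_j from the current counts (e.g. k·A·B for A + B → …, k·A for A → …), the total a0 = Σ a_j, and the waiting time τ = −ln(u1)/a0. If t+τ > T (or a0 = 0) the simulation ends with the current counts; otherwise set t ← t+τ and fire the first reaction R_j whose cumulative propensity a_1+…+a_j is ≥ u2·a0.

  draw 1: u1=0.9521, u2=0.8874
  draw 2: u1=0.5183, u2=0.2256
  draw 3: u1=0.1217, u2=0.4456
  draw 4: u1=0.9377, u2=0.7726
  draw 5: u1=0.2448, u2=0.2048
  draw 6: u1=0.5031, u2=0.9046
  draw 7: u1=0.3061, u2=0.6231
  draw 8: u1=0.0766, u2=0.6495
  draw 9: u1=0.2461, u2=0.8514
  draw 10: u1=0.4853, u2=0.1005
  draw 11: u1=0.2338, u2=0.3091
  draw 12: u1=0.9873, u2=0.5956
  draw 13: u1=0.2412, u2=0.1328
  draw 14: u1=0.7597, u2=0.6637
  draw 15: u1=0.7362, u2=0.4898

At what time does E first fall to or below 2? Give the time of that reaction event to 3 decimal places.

Threshold first reached at t = 0.310

t=0.000: C=4 E=4 Y=6
Draw 1: a1=0.912, a2=6.592, a3=1.770, a0=9.274; τ=−ln(0.9521)/9.274=0.005 → t=0.005; u2·a0=0.8874·9.274=8.230; a1+a2=7.504 < 8.230 ≤ a1+…+a3=9.274 → R3 fires; C=4 E=5 Y=5
Draw 2: a1=0.912, a2=8.240, a3=1.475, a0=10.627; τ=−ln(0.5183)/10.627=0.062 → t=0.067; u2·a0=0.2256·10.627=2.397; a1=0.912 < 2.397 ≤ a1+a2=9.152 → R2 fires; C=4 E=4 Y=5
Draw 3: a1=0.912, a2=6.592, a3=1.475, a0=8.979; τ=−ln(0.1217)/8.979=0.235 → t=0.302; u2·a0=0.4456·8.979=4.001; a1=0.912 < 4.001 ≤ a1+a2=7.504 → R2 fires; C=4 E=3 Y=5
Draw 4: a1=0.912, a2=4.944, a3=1.475, a0=7.331; τ=−ln(0.9377)/7.331=0.009 → t=0.310; u2·a0=0.7726·7.331=5.664; a1=0.912 < 5.664 ≤ a1+a2=5.856 → R2 fires; C=4 E=2 Y=5
Draw 5: a1=0.912, a2=3.296, a3=1.475, a0=5.683; τ=−ln(0.2448)/5.683=0.248 → t=0.558; u2·a0=0.2048·5.683=1.164; a1=0.912 < 1.164 ≤ a1+a2=4.208 → R2 fires; C=4 E=1 Y=5
Draw 6: a1=0.912, a2=1.648, a3=1.475, a0=4.035; τ=−ln(0.5031)/4.035=0.170 → t=0.728; u2·a0=0.9046·4.035=3.650; a1+a2=2.560 < 3.650 ≤ a1+…+a3=4.035 → R3 fires; C=4 E=2 Y=4
Draw 7: a1=0.912, a2=3.296, a3=1.180, a0=5.388; τ=−ln(0.3061)/5.388=0.220 → t=0.948; u2·a0=0.6231·5.388=3.357; a1=0.912 < 3.357 ≤ a1+a2=4.208 → R2 fires; C=4 E=1 Y=4
Draw 8: a1=0.912, a2=1.648, a3=1.180, a0=3.740; τ=−ln(0.0766)/3.740=0.687 → t=1.635; u2·a0=0.6495·3.740=2.429; a1=0.912 < 2.429 ≤ a1+a2=2.560 → R2 fires; C=4 E=0 Y=4
Draw 9: a1=0.912, a2=0.000, a3=1.180, a0=2.092; τ=−ln(0.2461)/2.092=0.670 → t=2.305; u2·a0=0.8514·2.092=1.781; a1+a2=0.912 < 1.781 ≤ a1+…+a3=2.092 → R3 fires; C=4 E=1 Y=3
Draw 10: a1=0.912, a2=1.648, a3=0.885, a0=3.445; τ=−ln(0.4853)/3.445=0.210 → t=2.515; u2·a0=0.1005·3.445=0.346 ≤ a1=0.912 → R1 fires; C=3 E=1 Y=5
Draw 11: a1=0.684, a2=1.236, a3=1.475, a0=3.395; τ=−ln(0.2338)/3.395=0.428 → t=2.943; u2·a0=0.3091·3.395=1.049; a1=0.684 < 1.049 ≤ a1+a2=1.920 → R2 fires; C=3 E=0 Y=5
Draw 12: a1=0.684, a2=0.000, a3=1.475, a0=2.159; τ=−ln(0.9873)/2.159=0.006 → t=2.949; u2·a0=0.5956·2.159=1.286; a1+a2=0.684 < 1.286 ≤ a1+…+a3=2.159 → R3 fires; C=3 E=1 Y=4
Draw 13: a1=0.684, a2=1.236, a3=1.180, a0=3.100; τ=−ln(0.2412)/3.100=0.459 → t=3.408; u2·a0=0.1328·3.100=0.412 ≤ a1=0.684 → R1 fires; C=2 E=1 Y=6
Draw 14: a1=0.456, a2=0.824, a3=1.770, a0=3.050; τ=−ln(0.7597)/3.050=0.090 → t=3.498; u2·a0=0.6637·3.050=2.024; a1+a2=1.280 < 2.024 ≤ a1+…+a3=3.050 → R3 fires; C=2 E=2 Y=5
Draw 15: a1=0.456, a2=1.648, a3=1.475, a0=3.579; τ=−ln(0.7362)/3.579=0.086 → t=3.583 > T=3.55: stop.
E first becomes ≤ 2 when it reaches 2 at the event at t=0.310.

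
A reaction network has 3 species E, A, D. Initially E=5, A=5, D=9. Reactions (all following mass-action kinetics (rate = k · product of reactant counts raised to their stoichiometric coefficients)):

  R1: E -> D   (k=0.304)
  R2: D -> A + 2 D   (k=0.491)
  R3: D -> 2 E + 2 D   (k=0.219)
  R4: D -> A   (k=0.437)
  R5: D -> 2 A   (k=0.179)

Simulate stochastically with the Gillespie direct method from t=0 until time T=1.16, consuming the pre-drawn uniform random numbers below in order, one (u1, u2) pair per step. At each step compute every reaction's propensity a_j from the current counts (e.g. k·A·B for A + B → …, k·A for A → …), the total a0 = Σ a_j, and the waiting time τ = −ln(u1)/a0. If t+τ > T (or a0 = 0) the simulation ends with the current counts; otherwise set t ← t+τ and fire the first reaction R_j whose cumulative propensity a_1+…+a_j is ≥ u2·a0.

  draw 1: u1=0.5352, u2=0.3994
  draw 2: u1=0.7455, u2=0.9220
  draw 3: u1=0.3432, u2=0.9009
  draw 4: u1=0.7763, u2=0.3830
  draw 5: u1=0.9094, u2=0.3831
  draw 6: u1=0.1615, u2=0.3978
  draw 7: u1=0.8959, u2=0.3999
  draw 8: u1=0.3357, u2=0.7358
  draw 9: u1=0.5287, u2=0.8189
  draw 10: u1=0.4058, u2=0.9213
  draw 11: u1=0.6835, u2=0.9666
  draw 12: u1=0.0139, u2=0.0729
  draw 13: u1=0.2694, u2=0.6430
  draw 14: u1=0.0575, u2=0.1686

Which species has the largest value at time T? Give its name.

t=0.000: E=5 A=5 D=9
Draw 1: a1=1.520, a2=4.419, a3=1.971, a4=3.933, a5=1.611, a0=13.454; τ=−ln(0.5352)/13.454=0.046 → t=0.046; u2·a0=0.3994·13.454=5.374; a1=1.520 < 5.374 ≤ a1+a2=5.939 → R2 fires; E=5 A=6 D=10
Draw 2: a1=1.520, a2=4.910, a3=2.190, a4=4.370, a5=1.790, a0=14.780; τ=−ln(0.7455)/14.780=0.020 → t=0.066; u2·a0=0.9220·14.780=13.627; a1+…+a4=12.990 < 13.627 ≤ a1+…+a5=14.780 → R5 fires; E=5 A=8 D=9
Draw 3: a1=1.520, a2=4.419, a3=1.971, a4=3.933, a5=1.611, a0=13.454; τ=−ln(0.3432)/13.454=0.079 → t=0.146; u2·a0=0.9009·13.454=12.121; a1+…+a4=11.843 < 12.121 ≤ a1+…+a5=13.454 → R5 fires; E=5 A=10 D=8
Draw 4: a1=1.520, a2=3.928, a3=1.752, a4=3.496, a5=1.432, a0=12.128; τ=−ln(0.7763)/12.128=0.021 → t=0.167; u2·a0=0.3830·12.128=4.645; a1=1.520 < 4.645 ≤ a1+a2=5.448 → R2 fires; E=5 A=11 D=9
Draw 5: a1=1.520, a2=4.419, a3=1.971, a4=3.933, a5=1.611, a0=13.454; τ=−ln(0.9094)/13.454=0.007 → t=0.174; u2·a0=0.3831·13.454=5.154; a1=1.520 < 5.154 ≤ a1+a2=5.939 → R2 fires; E=5 A=12 D=10
Draw 6: a1=1.520, a2=4.910, a3=2.190, a4=4.370, a5=1.790, a0=14.780; τ=−ln(0.1615)/14.780=0.123 → t=0.297; u2·a0=0.3978·14.780=5.879; a1=1.520 < 5.879 ≤ a1+a2=6.430 → R2 fires; E=5 A=13 D=11
Draw 7: a1=1.520, a2=5.401, a3=2.409, a4=4.807, a5=1.969, a0=16.106; τ=−ln(0.8959)/16.106=0.007 → t=0.304; u2·a0=0.3999·16.106=6.441; a1=1.520 < 6.441 ≤ a1+a2=6.921 → R2 fires; E=5 A=14 D=12
Draw 8: a1=1.520, a2=5.892, a3=2.628, a4=5.244, a5=2.148, a0=17.432; τ=−ln(0.3357)/17.432=0.063 → t=0.367; u2·a0=0.7358·17.432=12.826; a1+…+a3=10.040 < 12.826 ≤ a1+…+a4=15.284 → R4 fires; E=5 A=15 D=11
Draw 9: a1=1.520, a2=5.401, a3=2.409, a4=4.807, a5=1.969, a0=16.106; τ=−ln(0.5287)/16.106=0.040 → t=0.406; u2·a0=0.8189·16.106=13.189; a1+…+a3=9.330 < 13.189 ≤ a1+…+a4=14.137 → R4 fires; E=5 A=16 D=10
Draw 10: a1=1.520, a2=4.910, a3=2.190, a4=4.370, a5=1.790, a0=14.780; τ=−ln(0.4058)/14.780=0.061 → t=0.467; u2·a0=0.9213·14.780=13.617; a1+…+a4=12.990 < 13.617 ≤ a1+…+a5=14.780 → R5 fires; E=5 A=18 D=9
Draw 11: a1=1.520, a2=4.419, a3=1.971, a4=3.933, a5=1.611, a0=13.454; τ=−ln(0.6835)/13.454=0.028 → t=0.495; u2·a0=0.9666·13.454=13.005; a1+…+a4=11.843 < 13.005 ≤ a1+…+a5=13.454 → R5 fires; E=5 A=20 D=8
Draw 12: a1=1.520, a2=3.928, a3=1.752, a4=3.496, a5=1.432, a0=12.128; τ=−ln(0.0139)/12.128=0.353 → t=0.848; u2·a0=0.0729·12.128=0.884 ≤ a1=1.520 → R1 fires; E=4 A=20 D=9
Draw 13: a1=1.216, a2=4.419, a3=1.971, a4=3.933, a5=1.611, a0=13.150; τ=−ln(0.2694)/13.150=0.100 → t=0.948; u2·a0=0.6430·13.150=8.455; a1+…+a3=7.606 < 8.455 ≤ a1+…+a4=11.539 → R4 fires; E=4 A=21 D=8
Draw 14: a1=1.216, a2=3.928, a3=1.752, a4=3.496, a5=1.432, a0=11.824; τ=−ln(0.0575)/11.824=0.242 → t=1.189 > T=1.16: stop.
At T=1.16: E=4 A=21 D=8; the largest is A.

Dominant species at T: A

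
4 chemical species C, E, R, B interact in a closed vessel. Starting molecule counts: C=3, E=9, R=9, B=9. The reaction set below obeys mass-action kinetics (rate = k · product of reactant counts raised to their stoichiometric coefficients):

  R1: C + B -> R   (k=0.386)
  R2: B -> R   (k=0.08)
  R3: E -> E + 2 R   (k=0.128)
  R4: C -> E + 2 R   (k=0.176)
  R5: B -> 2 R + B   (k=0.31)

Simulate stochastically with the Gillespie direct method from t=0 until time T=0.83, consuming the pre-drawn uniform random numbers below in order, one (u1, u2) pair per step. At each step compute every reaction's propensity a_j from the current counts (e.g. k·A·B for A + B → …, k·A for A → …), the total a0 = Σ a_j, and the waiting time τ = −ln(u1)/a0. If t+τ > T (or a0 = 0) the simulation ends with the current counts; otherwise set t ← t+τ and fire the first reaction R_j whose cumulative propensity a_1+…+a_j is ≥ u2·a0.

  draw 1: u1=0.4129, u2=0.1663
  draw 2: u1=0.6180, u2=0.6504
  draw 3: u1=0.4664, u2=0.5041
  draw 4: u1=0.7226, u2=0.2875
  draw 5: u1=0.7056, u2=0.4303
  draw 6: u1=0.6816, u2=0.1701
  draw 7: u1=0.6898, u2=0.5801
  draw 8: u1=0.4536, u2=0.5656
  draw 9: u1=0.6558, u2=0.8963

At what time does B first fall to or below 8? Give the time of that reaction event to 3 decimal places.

Threshold first reached at t = 0.057

t=0.000: C=3 E=9 R=9 B=9
Draw 1: a1=10.422, a2=0.720, a3=1.152, a4=0.528, a5=2.790, a0=15.612; τ=−ln(0.4129)/15.612=0.057 → t=0.057; u2·a0=0.1663·15.612=2.596 ≤ a1=10.422 → R1 fires; C=2 E=9 R=10 B=8
Draw 2: a1=6.176, a2=0.640, a3=1.152, a4=0.352, a5=2.480, a0=10.800; τ=−ln(0.6180)/10.800=0.045 → t=0.101; u2·a0=0.6504·10.800=7.024; a1+a2=6.816 < 7.024 ≤ a1+…+a3=7.968 → R3 fires; C=2 E=9 R=12 B=8
Draw 3: a1=6.176, a2=0.640, a3=1.152, a4=0.352, a5=2.480, a0=10.800; τ=−ln(0.4664)/10.800=0.071 → t=0.172; u2·a0=0.5041·10.800=5.444 ≤ a1=6.176 → R1 fires; C=1 E=9 R=13 B=7
Draw 4: a1=2.702, a2=0.560, a3=1.152, a4=0.176, a5=2.170, a0=6.760; τ=−ln(0.7226)/6.760=0.048 → t=0.220; u2·a0=0.2875·6.760=1.943 ≤ a1=2.702 → R1 fires; C=0 E=9 R=14 B=6
Draw 5: a1=0.000, a2=0.480, a3=1.152, a4=0.000, a5=1.860, a0=3.492; τ=−ln(0.7056)/3.492=0.100 → t=0.320; u2·a0=0.4303·3.492=1.503; a1+a2=0.480 < 1.503 ≤ a1+…+a3=1.632 → R3 fires; C=0 E=9 R=16 B=6
Draw 6: a1=0.000, a2=0.480, a3=1.152, a4=0.000, a5=1.860, a0=3.492; τ=−ln(0.6816)/3.492=0.110 → t=0.430; u2·a0=0.1701·3.492=0.594; a1+a2=0.480 < 0.594 ≤ a1+…+a3=1.632 → R3 fires; C=0 E=9 R=18 B=6
Draw 7: a1=0.000, a2=0.480, a3=1.152, a4=0.000, a5=1.860, a0=3.492; τ=−ln(0.6898)/3.492=0.106 → t=0.536; u2·a0=0.5801·3.492=2.026; a1+…+a4=1.632 < 2.026 ≤ a1+…+a5=3.492 → R5 fires; C=0 E=9 R=20 B=6
Draw 8: a1=0.000, a2=0.480, a3=1.152, a4=0.000, a5=1.860, a0=3.492; τ=−ln(0.4536)/3.492=0.226 → t=0.762; u2·a0=0.5656·3.492=1.975; a1+…+a4=1.632 < 1.975 ≤ a1+…+a5=3.492 → R5 fires; C=0 E=9 R=22 B=6
Draw 9: a1=0.000, a2=0.480, a3=1.152, a4=0.000, a5=1.860, a0=3.492; τ=−ln(0.6558)/3.492=0.121 → t=0.883 > T=0.83: stop.
B first becomes ≤ 8 when it reaches 8 at the event at t=0.057.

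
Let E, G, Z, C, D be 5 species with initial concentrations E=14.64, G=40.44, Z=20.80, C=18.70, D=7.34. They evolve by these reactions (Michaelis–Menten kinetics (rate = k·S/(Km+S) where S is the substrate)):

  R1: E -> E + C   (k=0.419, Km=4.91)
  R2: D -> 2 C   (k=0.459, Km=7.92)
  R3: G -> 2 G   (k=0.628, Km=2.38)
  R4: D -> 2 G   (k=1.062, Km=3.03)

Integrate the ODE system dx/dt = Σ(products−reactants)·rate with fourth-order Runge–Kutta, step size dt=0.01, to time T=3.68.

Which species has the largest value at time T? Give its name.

RK4 with dt=0.01: 368 steps to T=3.68. Trajectory (selected grid times):
t=0.00: E=14.64 G=40.44 Z=20.80 C=18.70 D=7.34
t=0.41: E=14.64 G=41.29 Z=20.80 C=19.01 D=6.95
t=0.82: E=14.64 G=42.14 Z=20.80 C=19.31 D=6.56
t=1.23: E=14.64 G=42.97 Z=20.80 C=19.61 D=6.18
t=1.64: E=14.64 G=43.80 Z=20.80 C=19.90 D=5.81
t=2.04: E=14.64 G=44.59 Z=20.80 C=20.17 D=5.46
t=2.45: E=14.64 G=45.38 Z=20.80 C=20.45 D=5.10
t=2.86: E=14.64 G=46.17 Z=20.80 C=20.73 D=4.76
t=3.27: E=14.64 G=46.94 Z=20.80 C=20.99 D=4.43
t=3.68: E=14.64 G=47.69 Z=20.80 C=21.25 D=4.11
At T=3.68: E=14.64 G=47.69 Z=20.80 C=21.25 D=4.11; the largest is G.

Dominant species at T: G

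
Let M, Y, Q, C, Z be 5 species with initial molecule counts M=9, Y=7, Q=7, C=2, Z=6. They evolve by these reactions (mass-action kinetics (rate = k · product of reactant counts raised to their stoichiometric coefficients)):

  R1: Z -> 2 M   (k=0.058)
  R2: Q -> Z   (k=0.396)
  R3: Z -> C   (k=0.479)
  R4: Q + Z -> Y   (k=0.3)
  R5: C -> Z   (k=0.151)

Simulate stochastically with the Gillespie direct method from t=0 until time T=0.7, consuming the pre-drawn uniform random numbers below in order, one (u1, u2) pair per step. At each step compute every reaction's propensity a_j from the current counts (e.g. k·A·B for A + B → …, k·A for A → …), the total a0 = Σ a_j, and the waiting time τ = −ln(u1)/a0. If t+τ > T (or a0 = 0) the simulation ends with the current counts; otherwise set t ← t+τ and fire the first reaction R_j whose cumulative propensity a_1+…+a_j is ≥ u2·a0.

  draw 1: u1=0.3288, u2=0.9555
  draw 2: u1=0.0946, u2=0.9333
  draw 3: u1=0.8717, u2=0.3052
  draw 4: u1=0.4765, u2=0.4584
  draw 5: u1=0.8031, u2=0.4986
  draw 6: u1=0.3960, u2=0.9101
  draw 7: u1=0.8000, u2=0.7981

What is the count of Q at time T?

Q at T = 3

t=0.000: M=9 Y=7 Q=7 C=2 Z=6
Draw 1: a1=0.348, a2=2.772, a3=2.874, a4=12.600, a5=0.302, a0=18.896; τ=−ln(0.3288)/18.896=0.059 → t=0.059; u2·a0=0.9555·18.896=18.055; a1+…+a3=5.994 < 18.055 ≤ a1+…+a4=18.594 → R4 fires; M=9 Y=8 Q=6 C=2 Z=5
Draw 2: a1=0.290, a2=2.376, a3=2.395, a4=9.000, a5=0.302, a0=14.363; τ=−ln(0.0946)/14.363=0.164 → t=0.223; u2·a0=0.9333·14.363=13.405; a1+…+a3=5.061 < 13.405 ≤ a1+…+a4=14.061 → R4 fires; M=9 Y=9 Q=5 C=2 Z=4
Draw 3: a1=0.232, a2=1.980, a3=1.916, a4=6.000, a5=0.302, a0=10.430; τ=−ln(0.8717)/10.430=0.013 → t=0.236; u2·a0=0.3052·10.430=3.183; a1+a2=2.212 < 3.183 ≤ a1+…+a3=4.128 → R3 fires; M=9 Y=9 Q=5 C=3 Z=3
Draw 4: a1=0.174, a2=1.980, a3=1.437, a4=4.500, a5=0.453, a0=8.544; τ=−ln(0.4765)/8.544=0.087 → t=0.323; u2·a0=0.4584·8.544=3.917; a1+…+a3=3.591 < 3.917 ≤ a1+…+a4=8.091 → R4 fires; M=9 Y=10 Q=4 C=3 Z=2
Draw 5: a1=0.116, a2=1.584, a3=0.958, a4=2.400, a5=0.453, a0=5.511; τ=−ln(0.8031)/5.511=0.040 → t=0.363; u2·a0=0.4986·5.511=2.748; a1+…+a3=2.658 < 2.748 ≤ a1+…+a4=5.058 → R4 fires; M=9 Y=11 Q=3 C=3 Z=1
Draw 6: a1=0.058, a2=1.188, a3=0.479, a4=0.900, a5=0.453, a0=3.078; τ=−ln(0.3960)/3.078=0.301 → t=0.664; u2·a0=0.9101·3.078=2.801; a1+…+a4=2.625 < 2.801 ≤ a1+…+a5=3.078 → R5 fires; M=9 Y=11 Q=3 C=2 Z=2
Draw 7: a1=0.116, a2=1.188, a3=0.958, a4=1.800, a5=0.302, a0=4.364; τ=−ln(0.8000)/4.364=0.051 → t=0.715 > T=0.7: stop.
Read off Q at T=0.7: 3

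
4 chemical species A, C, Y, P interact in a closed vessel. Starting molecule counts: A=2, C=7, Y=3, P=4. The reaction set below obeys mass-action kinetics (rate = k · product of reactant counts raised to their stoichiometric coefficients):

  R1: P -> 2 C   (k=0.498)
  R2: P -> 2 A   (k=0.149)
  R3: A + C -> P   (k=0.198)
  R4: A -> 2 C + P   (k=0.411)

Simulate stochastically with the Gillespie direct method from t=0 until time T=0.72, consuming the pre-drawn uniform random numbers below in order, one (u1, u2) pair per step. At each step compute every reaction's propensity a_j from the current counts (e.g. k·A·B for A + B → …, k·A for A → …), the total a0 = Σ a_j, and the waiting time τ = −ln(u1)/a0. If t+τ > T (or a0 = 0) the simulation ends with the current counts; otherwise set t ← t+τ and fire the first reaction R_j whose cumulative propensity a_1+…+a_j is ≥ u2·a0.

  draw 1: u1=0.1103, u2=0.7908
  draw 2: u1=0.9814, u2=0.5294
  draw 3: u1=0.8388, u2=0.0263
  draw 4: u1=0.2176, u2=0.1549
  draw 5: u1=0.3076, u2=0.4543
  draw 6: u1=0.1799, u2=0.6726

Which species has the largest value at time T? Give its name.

Dominant species at T: C

t=0.000: A=2 C=7 Y=3 P=4
Draw 1: a1=1.992, a2=0.596, a3=2.772, a4=0.822, a0=6.182; τ=−ln(0.1103)/6.182=0.357 → t=0.357; u2·a0=0.7908·6.182=4.889; a1+a2=2.588 < 4.889 ≤ a1+…+a3=5.360 → R3 fires; A=1 C=6 Y=3 P=5
Draw 2: a1=2.490, a2=0.745, a3=1.188, a4=0.411, a0=4.834; τ=−ln(0.9814)/4.834=0.004 → t=0.360; u2·a0=0.5294·4.834=2.559; a1=2.490 < 2.559 ≤ a1+a2=3.235 → R2 fires; A=3 C=6 Y=3 P=4
Draw 3: a1=1.992, a2=0.596, a3=3.564, a4=1.233, a0=7.385; τ=−ln(0.8388)/7.385=0.024 → t=0.384; u2·a0=0.0263·7.385=0.194 ≤ a1=1.992 → R1 fires; A=3 C=8 Y=3 P=3
Draw 4: a1=1.494, a2=0.447, a3=4.752, a4=1.233, a0=7.926; τ=−ln(0.2176)/7.926=0.192 → t=0.577; u2·a0=0.1549·7.926=1.228 ≤ a1=1.494 → R1 fires; A=3 C=10 Y=3 P=2
Draw 5: a1=0.996, a2=0.298, a3=5.940, a4=1.233, a0=8.467; τ=−ln(0.3076)/8.467=0.139 → t=0.716; u2·a0=0.4543·8.467=3.847; a1+a2=1.294 < 3.847 ≤ a1+…+a3=7.234 → R3 fires; A=2 C=9 Y=3 P=3
Draw 6: a1=1.494, a2=0.447, a3=3.564, a4=0.822, a0=6.327; τ=−ln(0.1799)/6.327=0.271 → t=0.987 > T=0.72: stop.
At T=0.72: A=2 C=9 Y=3 P=3; the largest is C.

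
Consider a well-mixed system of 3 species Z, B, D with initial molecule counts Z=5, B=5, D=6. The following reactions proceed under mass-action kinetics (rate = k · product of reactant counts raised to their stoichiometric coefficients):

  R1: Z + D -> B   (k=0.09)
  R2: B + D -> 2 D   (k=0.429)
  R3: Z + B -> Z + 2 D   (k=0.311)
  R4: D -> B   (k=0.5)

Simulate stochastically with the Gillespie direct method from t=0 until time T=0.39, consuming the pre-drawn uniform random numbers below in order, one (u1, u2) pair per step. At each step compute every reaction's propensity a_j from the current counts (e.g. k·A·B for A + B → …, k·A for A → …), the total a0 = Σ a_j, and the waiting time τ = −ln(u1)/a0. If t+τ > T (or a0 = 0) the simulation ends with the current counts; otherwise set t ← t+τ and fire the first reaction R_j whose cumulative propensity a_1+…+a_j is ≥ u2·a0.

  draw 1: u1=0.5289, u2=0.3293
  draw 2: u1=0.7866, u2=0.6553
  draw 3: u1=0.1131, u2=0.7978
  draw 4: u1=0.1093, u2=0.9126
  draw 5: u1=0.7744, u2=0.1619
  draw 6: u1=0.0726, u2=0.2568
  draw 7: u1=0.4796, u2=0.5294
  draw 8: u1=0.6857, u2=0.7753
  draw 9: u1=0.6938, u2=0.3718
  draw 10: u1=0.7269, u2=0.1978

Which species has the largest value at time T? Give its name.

t=0.000: Z=5 B=5 D=6
Draw 1: a1=2.700, a2=12.870, a3=7.775, a4=3.000, a0=26.345; τ=−ln(0.5289)/26.345=0.024 → t=0.024; u2·a0=0.3293·26.345=8.675; a1=2.700 < 8.675 ≤ a1+a2=15.570 → R2 fires; Z=5 B=4 D=7
Draw 2: a1=3.150, a2=12.012, a3=6.220, a4=3.500, a0=24.882; τ=−ln(0.7866)/24.882=0.010 → t=0.034; u2·a0=0.6553·24.882=16.305; a1+a2=15.162 < 16.305 ≤ a1+…+a3=21.382 → R3 fires; Z=5 B=3 D=9
Draw 3: a1=4.050, a2=11.583, a3=4.665, a4=4.500, a0=24.798; τ=−ln(0.1131)/24.798=0.088 → t=0.122; u2·a0=0.7978·24.798=19.784; a1+a2=15.633 < 19.784 ≤ a1+…+a3=20.298 → R3 fires; Z=5 B=2 D=11
Draw 4: a1=4.950, a2=9.438, a3=3.110, a4=5.500, a0=22.998; τ=−ln(0.1093)/22.998=0.096 → t=0.218; u2·a0=0.9126·22.998=20.988; a1+…+a3=17.498 < 20.988 ≤ a1+…+a4=22.998 → R4 fires; Z=5 B=3 D=10
Draw 5: a1=4.500, a2=12.870, a3=4.665, a4=5.000, a0=27.035; τ=−ln(0.7744)/27.035=0.009 → t=0.227; u2·a0=0.1619·27.035=4.377 ≤ a1=4.500 → R1 fires; Z=4 B=4 D=9
Draw 6: a1=3.240, a2=15.444, a3=4.976, a4=4.500, a0=28.160; τ=−ln(0.0726)/28.160=0.093 → t=0.321; u2·a0=0.2568·28.160=7.231; a1=3.240 < 7.231 ≤ a1+a2=18.684 → R2 fires; Z=4 B=3 D=10
Draw 7: a1=3.600, a2=12.870, a3=3.732, a4=5.000, a0=25.202; τ=−ln(0.4796)/25.202=0.029 → t=0.350; u2·a0=0.5294·25.202=13.342; a1=3.600 < 13.342 ≤ a1+a2=16.470 → R2 fires; Z=4 B=2 D=11
Draw 8: a1=3.960, a2=9.438, a3=2.488, a4=5.500, a0=21.386; τ=−ln(0.6857)/21.386=0.018 → t=0.367; u2·a0=0.7753·21.386=16.581; a1+…+a3=15.886 < 16.581 ≤ a1+…+a4=21.386 → R4 fires; Z=4 B=3 D=10
Draw 9: a1=3.600, a2=12.870, a3=3.732, a4=5.000, a0=25.202; τ=−ln(0.6938)/25.202=0.015 → t=0.382; u2·a0=0.3718·25.202=9.370; a1=3.600 < 9.370 ≤ a1+a2=16.470 → R2 fires; Z=4 B=2 D=11
Draw 10: a1=3.960, a2=9.438, a3=2.488, a4=5.500, a0=21.386; τ=−ln(0.7269)/21.386=0.015 → t=0.397 > T=0.39: stop.
At T=0.39: Z=4 B=2 D=11; the largest is D.

Dominant species at T: D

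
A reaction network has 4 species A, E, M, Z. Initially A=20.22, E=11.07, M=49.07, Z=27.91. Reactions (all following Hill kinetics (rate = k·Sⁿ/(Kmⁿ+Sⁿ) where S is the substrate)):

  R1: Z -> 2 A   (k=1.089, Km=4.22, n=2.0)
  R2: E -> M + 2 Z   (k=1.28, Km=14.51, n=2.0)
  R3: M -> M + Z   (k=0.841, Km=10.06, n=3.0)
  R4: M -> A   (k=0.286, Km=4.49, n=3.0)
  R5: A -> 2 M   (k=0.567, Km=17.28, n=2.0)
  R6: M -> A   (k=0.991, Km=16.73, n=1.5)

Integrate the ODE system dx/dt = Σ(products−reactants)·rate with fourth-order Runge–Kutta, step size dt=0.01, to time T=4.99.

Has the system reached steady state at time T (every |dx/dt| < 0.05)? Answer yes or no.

RK4 with dt=0.01: 499 steps to T=4.99. Trajectory (selected grid times):
t=0.00: A=20.22 E=11.07 M=49.07 Z=27.91
t=0.55: A=21.82 E=10.81 M=49.09 Z=28.29
t=1.11: A=23.43 E=10.56 M=49.12 Z=28.67
t=1.66: A=25.01 E=10.32 M=49.16 Z=29.02
t=2.22: A=26.61 E=10.09 M=49.21 Z=29.36
t=2.77: A=28.17 E=9.86 M=49.27 Z=29.69
t=3.33: A=29.76 E=9.64 M=49.34 Z=30.00
t=3.88: A=31.31 E=9.42 M=49.41 Z=30.30
t=4.44: A=32.88 E=9.22 M=49.49 Z=30.59
t=4.99: A=34.42 E=9.02 M=49.57 Z=30.85
Rates at T: R1=1.0690, R2=0.3565, R3=0.8340, R4=0.2858, R5=0.4529, R6=0.8285
dx/dt at T (Σ net stoichiometry × rate): A=+2.7994, E=-0.3565, M=+0.1480, Z=+0.4781
Largest |dx/dt| is |+2.7994| (A) ≥ 0.05 → not steady.

Steady state at T: no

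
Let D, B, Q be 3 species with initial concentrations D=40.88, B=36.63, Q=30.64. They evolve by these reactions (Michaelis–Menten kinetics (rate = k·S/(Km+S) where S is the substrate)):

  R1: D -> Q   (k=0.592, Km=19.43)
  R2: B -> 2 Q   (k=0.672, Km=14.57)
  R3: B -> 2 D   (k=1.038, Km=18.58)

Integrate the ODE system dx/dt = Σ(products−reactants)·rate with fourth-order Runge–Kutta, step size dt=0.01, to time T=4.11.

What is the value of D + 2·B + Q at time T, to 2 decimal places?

Check how each reaction changes W = D + 2·B + Q (weight of products minus weight of reactants):
R1: D -> Q: (1·1) − (1·1) = 1 − 1 = 0
R2: B -> 2 Q: (1·2) − (2·1) = 2 − 2 = 0
R3: B -> 2 D: (1·2) − (2·1) = 2 − 2 = 0
Every reaction leaves W unchanged, so W is conserved and no simulation is needed: W(T) = W(0) = 40.88 + 2·36.63 + 30.64 = 144.78

Value at T = 144.78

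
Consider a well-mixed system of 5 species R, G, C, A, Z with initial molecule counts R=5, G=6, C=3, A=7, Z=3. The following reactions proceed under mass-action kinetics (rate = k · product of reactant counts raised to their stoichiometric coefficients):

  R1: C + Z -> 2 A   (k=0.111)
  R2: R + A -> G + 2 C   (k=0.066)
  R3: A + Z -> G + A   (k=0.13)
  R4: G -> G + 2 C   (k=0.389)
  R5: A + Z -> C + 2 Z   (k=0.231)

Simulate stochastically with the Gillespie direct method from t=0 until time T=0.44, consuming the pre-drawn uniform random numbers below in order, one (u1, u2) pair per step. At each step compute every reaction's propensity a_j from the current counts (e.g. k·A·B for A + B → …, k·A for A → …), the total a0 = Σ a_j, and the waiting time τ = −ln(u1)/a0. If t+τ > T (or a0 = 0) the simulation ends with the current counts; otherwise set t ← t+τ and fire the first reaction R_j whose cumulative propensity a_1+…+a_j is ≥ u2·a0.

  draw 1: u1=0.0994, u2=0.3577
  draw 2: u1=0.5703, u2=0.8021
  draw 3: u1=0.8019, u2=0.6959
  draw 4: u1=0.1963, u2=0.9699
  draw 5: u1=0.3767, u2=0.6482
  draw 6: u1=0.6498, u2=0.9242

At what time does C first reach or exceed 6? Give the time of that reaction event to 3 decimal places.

Threshold first reached at t = 0.362

t=0.000: R=5 G=6 C=3 A=7 Z=3
Draw 1: a1=0.999, a2=2.310, a3=2.730, a4=2.334, a5=4.851, a0=13.224; τ=−ln(0.0994)/13.224=0.175 → t=0.175; u2·a0=0.3577·13.224=4.730; a1+a2=3.309 < 4.730 ≤ a1+…+a3=6.039 → R3 fires; R=5 G=7 C=3 A=7 Z=2
Draw 2: a1=0.666, a2=2.310, a3=1.820, a4=2.723, a5=3.234, a0=10.753; τ=−ln(0.5703)/10.753=0.052 → t=0.227; u2·a0=0.8021·10.753=8.625; a1+…+a4=7.519 < 8.625 ≤ a1+…+a5=10.753 → R5 fires; R=5 G=7 C=4 A=6 Z=3
Draw 3: a1=1.332, a2=1.980, a3=2.340, a4=2.723, a5=4.158, a0=12.533; τ=−ln(0.8019)/12.533=0.018 → t=0.244; u2·a0=0.6959·12.533=8.722; a1+…+a4=8.375 < 8.722 ≤ a1+…+a5=12.533 → R5 fires; R=5 G=7 C=5 A=5 Z=4
Draw 4: a1=2.220, a2=1.650, a3=2.600, a4=2.723, a5=4.620, a0=13.813; τ=−ln(0.1963)/13.813=0.118 → t=0.362; u2·a0=0.9699·13.813=13.397; a1+…+a4=9.193 < 13.397 ≤ a1+…+a5=13.813 → R5 fires; R=5 G=7 C=6 A=4 Z=5
Draw 5: a1=3.330, a2=1.320, a3=2.600, a4=2.723, a5=4.620, a0=14.593; τ=−ln(0.3767)/14.593=0.067 → t=0.429; u2·a0=0.6482·14.593=9.459; a1+…+a3=7.250 < 9.459 ≤ a1+…+a4=9.973 → R4 fires; R=5 G=7 C=8 A=4 Z=5
Draw 6: a1=4.440, a2=1.320, a3=2.600, a4=2.723, a5=4.620, a0=15.703; τ=−ln(0.6498)/15.703=0.027 → t=0.457 > T=0.44: stop.
C first becomes ≥ 6 when it reaches 6 at the event at t=0.362.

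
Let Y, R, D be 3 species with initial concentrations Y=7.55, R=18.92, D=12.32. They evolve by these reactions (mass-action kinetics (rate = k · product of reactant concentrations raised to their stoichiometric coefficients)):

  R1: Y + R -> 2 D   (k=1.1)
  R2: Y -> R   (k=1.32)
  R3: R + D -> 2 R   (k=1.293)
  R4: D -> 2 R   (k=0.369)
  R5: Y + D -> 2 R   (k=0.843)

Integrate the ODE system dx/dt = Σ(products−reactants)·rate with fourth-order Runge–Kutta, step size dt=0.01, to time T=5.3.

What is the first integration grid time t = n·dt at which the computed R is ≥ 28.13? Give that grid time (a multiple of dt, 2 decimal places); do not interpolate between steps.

RK4 with dt=0.01: 530 steps to T=5.3. Trajectory (selected grid times):
t=0.00: Y=7.55 R=18.92 D=12.32
t=0.03: Y=2.55 R=27.99 D=8.37
t=0.04: Y=1.71 R=30.51 D=6.71
t=0.59: Y=0.00 R=39.01 D=0.00
t=1.18: Y=0.00 R=39.01 D=0.00
t=1.77: Y=0.00 R=39.01 D=0.00
t=2.36: Y=0.00 R=39.01 D=0.00
t=2.94: Y=0.00 R=39.01 D=0.00
t=3.53: Y=0.00 R=39.01 D=0.00
t=4.12: Y=0.00 R=39.01 D=0.00
t=4.71: Y=0.00 R=39.01 D=0.00
t=5.30: Y=0.00 R=39.01 D=0.00
R(0.03)=27.986 < 28.13 but R(0.04)=30.512 ≥ 28.13, so the first grid time is t=0.04.

Threshold first reached at t = 0.04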